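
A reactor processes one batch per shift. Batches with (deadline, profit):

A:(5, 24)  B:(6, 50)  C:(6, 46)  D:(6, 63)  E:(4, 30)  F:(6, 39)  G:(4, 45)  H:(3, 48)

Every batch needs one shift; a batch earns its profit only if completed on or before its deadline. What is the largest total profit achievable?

Profit order: D=63 B=50 H=48 C=46 G=45 F=39 E=30 A=24
Assign: D→slot 6, B→slot 5, H→slot 3, C→slot 4, G→slot 2, F→slot 1, E skipped, A skipped.
Slots: [1:F] [2:G] [3:H] [4:C] [5:B] [6:D]
Profit = 39 + 45 + 48 + 46 + 50 + 63 = 291

291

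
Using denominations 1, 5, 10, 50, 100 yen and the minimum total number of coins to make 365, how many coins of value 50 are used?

1

365 − 3×100→65 − 1×50→15 − 1×10→5 − 1×5→0
Count of 50: 1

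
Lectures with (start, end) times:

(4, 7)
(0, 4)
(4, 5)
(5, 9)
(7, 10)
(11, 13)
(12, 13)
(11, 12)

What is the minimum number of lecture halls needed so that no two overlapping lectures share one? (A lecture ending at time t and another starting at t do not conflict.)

2

The answer is the maximum number of intervals overlapping at any instant.
Events (time:±→running): 0:+→1 4:-→0 4:+→1 4:+→2 … peak 2.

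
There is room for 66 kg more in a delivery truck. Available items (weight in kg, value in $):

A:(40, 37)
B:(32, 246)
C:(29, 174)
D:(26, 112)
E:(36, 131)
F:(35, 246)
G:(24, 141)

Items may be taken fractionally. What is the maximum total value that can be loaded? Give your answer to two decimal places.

484.97

Ratios (sorted): B 7.69, F 7.03, C 6.00, G 5.88, D 4.31, E 3.64, A 0.93
take B (32 @ 246); take 34/35 of F → 238.97. Capacity used 66/66.
Total value = 484.97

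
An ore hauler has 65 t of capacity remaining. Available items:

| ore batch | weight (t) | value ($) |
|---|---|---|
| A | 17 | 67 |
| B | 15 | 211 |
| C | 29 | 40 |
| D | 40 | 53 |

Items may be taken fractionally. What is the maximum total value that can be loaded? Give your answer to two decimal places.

323.30

Sort by value per unit weight and fill in that order.
Order: B (211/15=14.07) > A (67/17=3.94) > C (40/29=1.38) > D (53/40=1.32)
Fill: take B (15 @ 211) → take A (17 @ 67) → take C (29 @ 40) → take 4/40 of D → 5.30; 65/65 used.
Total value = 323.30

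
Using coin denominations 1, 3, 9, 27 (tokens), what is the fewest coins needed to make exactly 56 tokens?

4

56 − 2×27→2 − 2×1→0
Total coins = 2 + 2 = 4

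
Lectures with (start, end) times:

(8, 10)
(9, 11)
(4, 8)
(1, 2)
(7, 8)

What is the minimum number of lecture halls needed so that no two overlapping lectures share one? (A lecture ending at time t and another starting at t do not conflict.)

2

starts: [1, 4, 7, 8, 9]
ends:   [2, 8, 8, 10, 11]
s1→1 e2→0 s4→1 s7→2  — peak 2.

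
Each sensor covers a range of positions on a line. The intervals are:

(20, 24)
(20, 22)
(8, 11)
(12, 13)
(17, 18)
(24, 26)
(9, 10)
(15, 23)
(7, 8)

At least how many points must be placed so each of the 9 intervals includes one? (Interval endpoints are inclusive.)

6

Process intervals by earliest right end; each time one isn't hit yet, stab at its right endpoint.
Sorted: [7,8] [9,10] [8,11] [12,13] [17,18] [20,22] [15,23] [20,24] [24,26]
{[7,8]} hit by 8; {[9,10],[8,11]} hit by 10; {[12,13]} hit by 13; {[17,18]} hit by 18; {[20,22],[15,23],[20,24]} hit by 22; {[24,26]} hit by 26.
Points: 8, 10, 13, 18, 22, 26 (6 total).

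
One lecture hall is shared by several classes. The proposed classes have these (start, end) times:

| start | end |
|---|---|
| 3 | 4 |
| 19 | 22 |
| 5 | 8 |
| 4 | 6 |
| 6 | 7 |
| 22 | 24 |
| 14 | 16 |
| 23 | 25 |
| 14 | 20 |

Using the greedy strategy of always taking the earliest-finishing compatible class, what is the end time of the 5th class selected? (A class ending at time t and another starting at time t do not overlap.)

22

By end time: (3,4), (4,6), (6,7), (5,8), (14,16), (14,20), (19,22), (22,24), (23,25).
Pick (3,4); next start ≥ 4 → (4,6); next start ≥ 6 → (6,7); next start ≥ 7 → (14,16); next start ≥ 16 → (19,22); next start ≥ 22 → (22,24).
Selected: (3,4) (4,6) (6,7) (14,16) (19,22) (22,24)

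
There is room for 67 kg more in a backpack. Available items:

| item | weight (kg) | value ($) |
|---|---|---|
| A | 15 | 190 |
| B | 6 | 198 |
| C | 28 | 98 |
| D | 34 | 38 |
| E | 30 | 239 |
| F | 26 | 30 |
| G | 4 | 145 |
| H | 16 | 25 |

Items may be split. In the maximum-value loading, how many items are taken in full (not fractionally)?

Ratios (sorted): G 36.25, B 33.00, A 12.67, E 7.97, C 3.50, H 1.56, F 1.15, D 1.12
take G (4 @ 145); take B (6 @ 198); take A (15 @ 190); take E (30 @ 239); take 12/28 of C → 42.00. Capacity used 67/67.
4 item(s) taken whole; one partial (take 12/28 of C).

4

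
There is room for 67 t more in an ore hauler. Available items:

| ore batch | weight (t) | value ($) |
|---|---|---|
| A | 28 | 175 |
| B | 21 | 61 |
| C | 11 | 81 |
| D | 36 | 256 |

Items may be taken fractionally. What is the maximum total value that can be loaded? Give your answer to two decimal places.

Sort by value per unit weight and fill in that order.
Order: C (81/11=7.36) > D (256/36=7.11) > A (175/28=6.25) > B (61/21=2.90)
Fill: take C (11 @ 81) → take D (36 @ 256) → take 20/28 of A → 125.00; 67/67 used.
Total value = 462.00

462.00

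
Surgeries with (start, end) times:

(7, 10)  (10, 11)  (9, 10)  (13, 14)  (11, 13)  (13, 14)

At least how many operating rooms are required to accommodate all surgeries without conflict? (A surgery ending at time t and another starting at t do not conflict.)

2

The answer is the maximum number of intervals overlapping at any instant.
starts: [7, 9, 10, 11, 13, 13]
ends:   [10, 10, 11, 13, 14, 14]
s7→1 s9→2  — peak 2.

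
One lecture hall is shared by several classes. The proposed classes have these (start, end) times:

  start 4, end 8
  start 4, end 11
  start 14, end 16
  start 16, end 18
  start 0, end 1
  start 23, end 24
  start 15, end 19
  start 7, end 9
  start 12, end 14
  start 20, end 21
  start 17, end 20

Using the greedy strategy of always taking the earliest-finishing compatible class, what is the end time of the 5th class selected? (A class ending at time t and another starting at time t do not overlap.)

18

Order by finish time; keep every interval that doesn't clash with the previous kept one.
Sorted by end: (0,1)  (4,8)  (7,9)  (4,11)  (12,14)  (14,16)  (16,18)  (15,19)  (17,20)  (20,21)  (23,24)
take (0,1); take (4,8); skip (7,9); skip (4,11); take (12,14); take (14,16); take (16,18); take (20,21); take (23,24).
Selected: (0,1) (4,8) (12,14) (14,16) (16,18) (20,21) (23,24)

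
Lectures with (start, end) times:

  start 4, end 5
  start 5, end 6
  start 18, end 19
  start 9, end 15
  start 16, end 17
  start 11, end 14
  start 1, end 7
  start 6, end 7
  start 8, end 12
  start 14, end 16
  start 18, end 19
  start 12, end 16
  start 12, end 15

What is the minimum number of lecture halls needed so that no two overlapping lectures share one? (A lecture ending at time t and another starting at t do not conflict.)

4

starts: [1, 4, 5, 6, 8, 9, 11, 12, 12, 14, 16, 18, 18]
ends:   [5, 6, 7, 7, 12, 14, 15, 15, 16, 16, 17, 19, 19]
s1→1 s4→2 e5→1 s5→2 e6→1 s6→2 e7→1 e7→0 s8→1 s9→2 s11→3 e12→2 s12→3 s12→4  — peak 4.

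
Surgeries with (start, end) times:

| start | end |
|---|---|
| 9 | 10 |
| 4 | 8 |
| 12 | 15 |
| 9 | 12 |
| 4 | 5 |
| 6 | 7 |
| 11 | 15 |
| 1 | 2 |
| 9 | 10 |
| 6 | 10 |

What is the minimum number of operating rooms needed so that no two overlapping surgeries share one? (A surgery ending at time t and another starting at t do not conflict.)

4

Events (time:±→running): 1:+→1 2:-→0 4:+→1 4:+→2 5:-→1 6:+→2 6:+→3 7:-→2 8:-→1 9:+→2 9:+→3 9:+→4 … peak 4.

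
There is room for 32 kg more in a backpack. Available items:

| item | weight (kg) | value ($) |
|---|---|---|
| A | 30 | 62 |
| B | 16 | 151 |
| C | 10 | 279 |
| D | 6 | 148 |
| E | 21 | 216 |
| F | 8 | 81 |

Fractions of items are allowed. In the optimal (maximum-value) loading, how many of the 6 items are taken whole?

Order: C (279/10=27.90) > D (148/6=24.67) > E (216/21=10.29) > F (81/8=10.12) > B (151/16=9.44) > A (62/30=2.07)
Fill: take C (10 @ 279) → take D (6 @ 148) → take 16/21 of E → 164.57; 32/32 used.
2 item(s) taken whole; one partial (take 16/21 of E).

2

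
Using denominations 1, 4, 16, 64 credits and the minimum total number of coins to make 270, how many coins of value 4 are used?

3

Greedy: take as many of the largest coin as possible, then repeat with the remainder.
270 − 4×64→14 − 3×4→2 − 2×1→0
Count of 4: 3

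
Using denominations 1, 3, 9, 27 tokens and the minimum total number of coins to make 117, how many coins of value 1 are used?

0

117 − 4×27→9 − 1×9→0
Count of 1: 0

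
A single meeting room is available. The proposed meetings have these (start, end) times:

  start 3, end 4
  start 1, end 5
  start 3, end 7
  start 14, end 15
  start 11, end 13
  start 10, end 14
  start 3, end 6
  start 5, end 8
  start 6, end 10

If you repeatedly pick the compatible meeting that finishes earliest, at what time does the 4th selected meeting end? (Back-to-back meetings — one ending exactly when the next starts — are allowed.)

Order by finish time; keep every interval that doesn't clash with the previous kept one.
Sorted by end: (3,4)  (1,5)  (3,6)  (3,7)  (5,8)  (6,10)  (11,13)  (10,14)  (14,15)
take (3,4); take (5,8); take (11,13); take (14,15).
Selected: (3,4) (5,8) (11,13) (14,15)

15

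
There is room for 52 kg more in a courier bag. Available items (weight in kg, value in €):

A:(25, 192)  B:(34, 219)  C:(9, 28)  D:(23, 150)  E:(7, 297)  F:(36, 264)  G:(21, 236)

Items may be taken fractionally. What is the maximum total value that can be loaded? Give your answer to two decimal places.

717.32

Sort by value per unit weight and fill in that order.
Order: E (297/7=42.43) > G (236/21=11.24) > A (192/25=7.68) > F (264/36=7.33) > D (150/23=6.52) > B (219/34=6.44) > C (28/9=3.11)
Fill: take E (7 @ 297) → take G (21 @ 236) → take 24/25 of A → 184.32; 52/52 used.
Total value = 717.32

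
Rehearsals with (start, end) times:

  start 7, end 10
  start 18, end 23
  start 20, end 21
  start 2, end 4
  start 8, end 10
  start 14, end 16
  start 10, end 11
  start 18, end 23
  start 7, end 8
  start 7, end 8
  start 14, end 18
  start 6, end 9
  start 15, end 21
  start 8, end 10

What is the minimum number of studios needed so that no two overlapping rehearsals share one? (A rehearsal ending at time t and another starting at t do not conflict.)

The answer is the maximum number of intervals overlapping at any instant.
starts: [2, 6, 7, 7, 7, 8, 8, 10, 14, 14, 15, 18, 18, 20]
ends:   [4, 8, 8, 9, 10, 10, 10, 11, 16, 18, 21, 21, 23, 23]
s2→1 e4→0 s6→1 s7→2 s7→3 s7→4  — peak 4.

4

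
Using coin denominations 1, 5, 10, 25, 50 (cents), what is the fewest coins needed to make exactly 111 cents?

111 − 2×50→11 − 1×10→1 − 1×1→0
Total coins = 2 + 1 + 1 = 4

4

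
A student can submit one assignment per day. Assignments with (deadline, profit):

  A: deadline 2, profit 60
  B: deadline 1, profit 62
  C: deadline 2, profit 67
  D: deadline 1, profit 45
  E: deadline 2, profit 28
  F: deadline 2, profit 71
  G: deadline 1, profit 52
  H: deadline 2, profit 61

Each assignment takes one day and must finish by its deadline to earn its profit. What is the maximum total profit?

138

Take jobs in profit order; each goes to the latest open slot no later than its deadline.
Profit order: F=71 C=67 B=62 H=61 A=60 G=52 D=45 E=28
Assign: F→slot 2, C→slot 1, B skipped, H skipped, A skipped, G skipped, D skipped, E skipped.
Slots: [1:C] [2:F]
Profit = 67 + 71 = 138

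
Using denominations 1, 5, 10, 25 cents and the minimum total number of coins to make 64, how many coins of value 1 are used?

64 = 2×25 + 1×10 + 4×1
Count of 1: 4

4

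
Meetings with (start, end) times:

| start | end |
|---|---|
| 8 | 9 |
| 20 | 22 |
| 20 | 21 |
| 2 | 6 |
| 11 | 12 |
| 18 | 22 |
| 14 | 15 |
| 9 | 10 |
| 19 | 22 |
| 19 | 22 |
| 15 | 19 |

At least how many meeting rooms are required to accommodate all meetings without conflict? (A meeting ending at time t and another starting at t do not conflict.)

The answer is the maximum number of intervals overlapping at any instant.
starts: [2, 8, 9, 11, 14, 15, 18, 19, 19, 20, 20]
ends:   [6, 9, 10, 12, 15, 19, 21, 22, 22, 22, 22]
s2→1 e6→0 s8→1 e9→0 s9→1 e10→0 s11→1 e12→0 s14→1 e15→0 s15→1 s18→2 e19→1 s19→2 s19→3 s20→4 s20→5  — peak 5.

5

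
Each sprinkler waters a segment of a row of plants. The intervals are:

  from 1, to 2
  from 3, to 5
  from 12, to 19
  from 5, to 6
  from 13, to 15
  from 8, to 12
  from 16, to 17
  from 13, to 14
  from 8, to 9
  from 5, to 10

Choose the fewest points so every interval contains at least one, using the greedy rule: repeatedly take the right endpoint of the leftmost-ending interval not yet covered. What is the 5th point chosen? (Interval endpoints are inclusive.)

17

By right end: [1,2]  [3,5]  [5,6]  [8,9]  [5,10]  [8,12]  [13,14]  [13,15]  [16,17]  [12,19]
[1,2] uncovered → point at 2; [3,5] uncovered → point at 5; [8,9] uncovered → point at 9; [13,14] uncovered → point at 14; [16,17] uncovered → point at 17.
Points: 2, 5, 9, 14, 17 (5 total).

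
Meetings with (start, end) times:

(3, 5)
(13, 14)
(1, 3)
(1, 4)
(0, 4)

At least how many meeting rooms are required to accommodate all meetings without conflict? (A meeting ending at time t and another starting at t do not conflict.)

3

Events (time:±→running): 0:+→1 1:+→2 1:+→3 … peak 3.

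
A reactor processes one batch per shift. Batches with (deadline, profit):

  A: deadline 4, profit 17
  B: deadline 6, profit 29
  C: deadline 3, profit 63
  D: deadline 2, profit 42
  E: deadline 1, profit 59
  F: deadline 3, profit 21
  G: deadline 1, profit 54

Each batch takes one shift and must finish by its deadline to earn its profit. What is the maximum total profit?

210

Take jobs in profit order; each goes to the latest open slot no later than its deadline.
By profit: C(d3,63), E(d1,59), G(d1,54), D(d2,42), B(d6,29), F(d3,21), A(d4,17)
C→slot 3; E→slot 1; G skipped; D→slot 2; B→slot 6; F skipped; A→slot 4.
Profit = 59 + 42 + 63 + 17 + 29 = 210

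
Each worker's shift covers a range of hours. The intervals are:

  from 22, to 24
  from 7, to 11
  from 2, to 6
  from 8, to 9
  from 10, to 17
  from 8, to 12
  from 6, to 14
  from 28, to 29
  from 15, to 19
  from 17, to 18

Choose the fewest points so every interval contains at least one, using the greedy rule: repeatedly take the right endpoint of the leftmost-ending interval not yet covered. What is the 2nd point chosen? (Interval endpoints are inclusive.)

9

Process intervals by earliest right end; each time one isn't hit yet, stab at its right endpoint.
Sorted: [2,6] [8,9] [7,11] [8,12] [6,14] [10,17] [17,18] [15,19] [22,24] [28,29]
{[2,6]} hit by 6; {[8,9],[7,11],[8,12],[6,14]} hit by 9; {[10,17],[17,18],[15,19]} hit by 17; {[22,24]} hit by 24; {[28,29]} hit by 29.
Points: 6, 9, 17, 24, 29 (5 total).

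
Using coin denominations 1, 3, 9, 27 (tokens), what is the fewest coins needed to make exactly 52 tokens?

6

Greedy: take as many of the largest coin as possible, then repeat with the remainder.
52 = 1×27 + 2×9 + 2×3 + 1×1
Total coins = 1 + 2 + 2 + 1 = 6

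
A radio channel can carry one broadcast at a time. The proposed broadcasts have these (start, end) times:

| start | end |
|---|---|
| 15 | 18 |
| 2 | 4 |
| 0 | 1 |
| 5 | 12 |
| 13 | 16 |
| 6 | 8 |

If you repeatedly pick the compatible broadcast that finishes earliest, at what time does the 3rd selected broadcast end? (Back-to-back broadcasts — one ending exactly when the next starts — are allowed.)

8

Sorted by end: (0,1)  (2,4)  (6,8)  (5,12)  (13,16)  (15,18)
take (0,1); take (2,4); take (6,8); take (13,16); skip (15,18).
Selected: (0,1) (2,4) (6,8) (13,16)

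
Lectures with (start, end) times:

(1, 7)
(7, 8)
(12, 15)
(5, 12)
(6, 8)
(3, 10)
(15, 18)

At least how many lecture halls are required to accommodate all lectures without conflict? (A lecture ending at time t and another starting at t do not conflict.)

4

The answer is the maximum number of intervals overlapping at any instant.
Events (time:±→running): 1:+→1 3:+→2 5:+→3 6:+→4 … peak 4.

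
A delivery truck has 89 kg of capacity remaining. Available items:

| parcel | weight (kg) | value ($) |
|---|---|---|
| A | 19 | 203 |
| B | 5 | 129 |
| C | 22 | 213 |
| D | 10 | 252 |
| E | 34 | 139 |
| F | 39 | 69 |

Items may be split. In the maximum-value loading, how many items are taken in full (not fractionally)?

4

Ratios (sorted): B 25.80, D 25.20, A 10.68, C 9.68, E 4.09, F 1.77
take B (5 @ 129); take D (10 @ 252); take A (19 @ 203); take C (22 @ 213); take 33/34 of E → 134.91. Capacity used 89/89.
4 item(s) taken whole; one partial (take 33/34 of E).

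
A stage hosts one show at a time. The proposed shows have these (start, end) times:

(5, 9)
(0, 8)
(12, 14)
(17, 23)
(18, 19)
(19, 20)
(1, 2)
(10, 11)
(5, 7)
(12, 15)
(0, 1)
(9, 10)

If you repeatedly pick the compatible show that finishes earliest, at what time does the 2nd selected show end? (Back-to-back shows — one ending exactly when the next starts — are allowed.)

Greedy by earliest finish: after sorting by end time, pick each interval compatible with the last pick.
By end time: (0,1), (1,2), (5,7), (0,8), (5,9), (9,10), (10,11), (12,14), (12,15), (18,19), (19,20), (17,23).
Pick (0,1); next start ≥ 1 → (1,2); next start ≥ 2 → (5,7); next start ≥ 7 → (9,10); next start ≥ 10 → (10,11); next start ≥ 11 → (12,14); next start ≥ 14 → (18,19); next start ≥ 19 → (19,20).
Selected: (0,1) (1,2) (5,7) (9,10) (10,11) (12,14) (18,19) (19,20)

2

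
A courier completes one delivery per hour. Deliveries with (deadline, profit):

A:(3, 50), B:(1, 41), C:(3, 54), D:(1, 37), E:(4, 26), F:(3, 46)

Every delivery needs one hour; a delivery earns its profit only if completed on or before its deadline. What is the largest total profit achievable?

176

Take jobs in profit order; each goes to the latest open slot no later than its deadline.
Profit order: C=54 A=50 F=46 B=41 D=37 E=26
Assign: C→slot 3, A→slot 2, F→slot 1, B skipped, D skipped, E→slot 4.
Slots: [1:F] [2:A] [3:C] [4:E]
Profit = 46 + 50 + 54 + 26 = 176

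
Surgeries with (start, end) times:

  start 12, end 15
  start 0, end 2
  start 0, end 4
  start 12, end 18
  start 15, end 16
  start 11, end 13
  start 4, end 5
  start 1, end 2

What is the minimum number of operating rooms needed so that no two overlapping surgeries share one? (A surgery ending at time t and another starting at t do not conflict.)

3

The answer is the maximum number of intervals overlapping at any instant.
starts: [0, 0, 1, 4, 11, 12, 12, 15]
ends:   [2, 2, 4, 5, 13, 15, 16, 18]
s0→1 s0→2 s1→3  — peak 3.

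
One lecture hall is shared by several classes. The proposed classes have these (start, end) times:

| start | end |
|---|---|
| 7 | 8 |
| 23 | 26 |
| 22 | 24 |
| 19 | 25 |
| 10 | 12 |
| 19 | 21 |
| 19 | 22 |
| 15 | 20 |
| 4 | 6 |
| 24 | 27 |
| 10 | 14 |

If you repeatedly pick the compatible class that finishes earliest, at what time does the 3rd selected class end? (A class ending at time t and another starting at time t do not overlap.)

Order by finish time; keep every interval that doesn't clash with the previous kept one.
Sorted by end: (4,6)  (7,8)  (10,12)  (10,14)  (15,20)  (19,21)  (19,22)  (22,24)  (19,25)  (23,26)  (24,27)
take (4,6); take (7,8); take (10,12); take (15,20); skip (19,21); skip (19,22); take (22,24); take (24,27).
Selected: (4,6) (7,8) (10,12) (15,20) (22,24) (24,27)

12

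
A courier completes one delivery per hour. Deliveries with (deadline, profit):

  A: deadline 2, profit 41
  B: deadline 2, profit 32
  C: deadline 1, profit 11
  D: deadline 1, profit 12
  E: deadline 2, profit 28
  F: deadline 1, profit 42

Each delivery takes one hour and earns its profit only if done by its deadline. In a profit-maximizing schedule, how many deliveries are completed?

By profit: F(d1,42), A(d2,41), B(d2,32), E(d2,28), D(d1,12), C(d1,11)
F→slot 1; A→slot 2; B skipped; E skipped; D skipped; C skipped.
2 of 6 scheduled.

2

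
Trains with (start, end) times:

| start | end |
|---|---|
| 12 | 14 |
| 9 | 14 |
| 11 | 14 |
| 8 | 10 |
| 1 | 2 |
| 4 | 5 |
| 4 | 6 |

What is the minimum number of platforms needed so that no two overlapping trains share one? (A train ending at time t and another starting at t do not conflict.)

Events (time:±→running): 1:+→1 2:-→0 4:+→1 4:+→2 5:-→1 6:-→0 8:+→1 9:+→2 10:-→1 11:+→2 12:+→3 … peak 3.

3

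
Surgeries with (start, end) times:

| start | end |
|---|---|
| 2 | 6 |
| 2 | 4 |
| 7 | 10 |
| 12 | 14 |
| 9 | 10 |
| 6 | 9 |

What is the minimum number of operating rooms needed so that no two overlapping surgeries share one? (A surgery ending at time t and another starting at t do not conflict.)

2

The answer is the maximum number of intervals overlapping at any instant.
Events (time:±→running): 2:+→1 2:+→2 … peak 2.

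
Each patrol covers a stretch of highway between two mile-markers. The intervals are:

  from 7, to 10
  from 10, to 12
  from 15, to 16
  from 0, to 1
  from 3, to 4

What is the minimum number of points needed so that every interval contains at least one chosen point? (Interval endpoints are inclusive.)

By right end: [0,1]  [3,4]  [7,10]  [10,12]  [15,16]
[0,1] uncovered → point at 1; [3,4] uncovered → point at 4; [7,10] uncovered → point at 10; [15,16] uncovered → point at 16.
Points: 1, 4, 10, 16 (4 total).

4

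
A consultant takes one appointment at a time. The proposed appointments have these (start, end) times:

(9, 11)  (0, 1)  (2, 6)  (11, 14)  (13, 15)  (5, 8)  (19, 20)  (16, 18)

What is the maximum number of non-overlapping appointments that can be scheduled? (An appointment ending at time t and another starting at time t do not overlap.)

6

Sorted by end: (0,1)  (2,6)  (5,8)  (9,11)  (11,14)  (13,15)  (16,18)  (19,20)
take (0,1); take (2,6); skip (5,8); take (9,11); take (11,14); take (16,18); take (19,20).
Selected 6 appointments.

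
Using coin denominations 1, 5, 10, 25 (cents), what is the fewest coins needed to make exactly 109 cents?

109 − 4×25→9 − 1×5→4 − 4×1→0
Total coins = 4 + 1 + 4 = 9

9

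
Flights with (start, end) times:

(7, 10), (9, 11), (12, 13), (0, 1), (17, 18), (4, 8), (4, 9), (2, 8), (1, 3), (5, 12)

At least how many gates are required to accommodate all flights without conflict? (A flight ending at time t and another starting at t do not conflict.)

Count concurrent intervals with a sweep; the peak is the room count.
starts: [0, 1, 2, 4, 4, 5, 7, 9, 12, 17]
ends:   [1, 3, 8, 8, 9, 10, 11, 12, 13, 18]
s0→1 e1→0 s1→1 s2→2 e3→1 s4→2 s4→3 s5→4 s7→5  — peak 5.

5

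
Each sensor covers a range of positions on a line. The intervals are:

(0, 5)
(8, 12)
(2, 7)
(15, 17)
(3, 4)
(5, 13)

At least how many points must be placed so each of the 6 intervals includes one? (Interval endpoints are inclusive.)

Sorted: [3,4] [0,5] [2,7] [8,12] [5,13] [15,17]
{[3,4],[0,5],[2,7]} hit by 4; {[8,12],[5,13]} hit by 12; {[15,17]} hit by 17.
Points: 4, 12, 17 (3 total).

3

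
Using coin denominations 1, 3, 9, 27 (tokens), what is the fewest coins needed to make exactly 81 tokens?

Use the largest denomination that fits, subtract, and repeat.
81 − 3×27→0
Total coins = 3 = 3

3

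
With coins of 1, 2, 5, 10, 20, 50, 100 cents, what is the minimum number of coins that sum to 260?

Use the largest denomination that fits, subtract, and repeat.
260 = 2×100 + 1×50 + 1×10
Total coins = 2 + 1 + 1 = 4

4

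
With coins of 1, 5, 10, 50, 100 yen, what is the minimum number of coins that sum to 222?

Greedy: take as many of the largest coin as possible, then repeat with the remainder.
222 − 2×100→22 − 2×10→2 − 2×1→0
Total coins = 2 + 2 + 2 = 6

6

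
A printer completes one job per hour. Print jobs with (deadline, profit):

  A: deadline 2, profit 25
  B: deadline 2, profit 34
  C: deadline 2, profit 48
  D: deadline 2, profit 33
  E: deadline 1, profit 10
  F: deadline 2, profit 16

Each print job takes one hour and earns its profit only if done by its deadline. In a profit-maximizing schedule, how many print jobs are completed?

Take jobs in profit order; each goes to the latest open slot no later than its deadline.
By profit: C(d2,48), B(d2,34), D(d2,33), A(d2,25), F(d2,16), E(d1,10)
C→slot 2; B→slot 1; D skipped; A skipped; F skipped; E skipped.
2 of 6 scheduled.

2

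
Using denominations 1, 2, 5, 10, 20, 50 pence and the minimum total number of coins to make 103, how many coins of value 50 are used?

2

Greedy: take as many of the largest coin as possible, then repeat with the remainder.
103 − 2×50→3 − 1×2→1 − 1×1→0
Count of 50: 2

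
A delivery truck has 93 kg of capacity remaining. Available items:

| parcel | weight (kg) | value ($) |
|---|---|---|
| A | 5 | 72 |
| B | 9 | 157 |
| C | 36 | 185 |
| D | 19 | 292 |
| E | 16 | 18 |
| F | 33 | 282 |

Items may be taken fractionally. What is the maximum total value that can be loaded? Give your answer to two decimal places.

Order: B (157/9=17.44) > D (292/19=15.37) > A (72/5=14.40) > F (282/33=8.55) > C (185/36=5.14) > E (18/16=1.12)
Fill: take B (9 @ 157) → take D (19 @ 292) → take A (5 @ 72) → take F (33 @ 282) → take 27/36 of C → 138.75; 93/93 used.
Total value = 941.75

941.75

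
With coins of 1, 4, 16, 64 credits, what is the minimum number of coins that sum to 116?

5

116 = 1×64 + 3×16 + 1×4
Total coins = 1 + 3 + 1 = 5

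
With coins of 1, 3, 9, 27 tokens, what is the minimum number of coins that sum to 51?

5

51 = 1×27 + 2×9 + 2×3
Total coins = 1 + 2 + 2 = 5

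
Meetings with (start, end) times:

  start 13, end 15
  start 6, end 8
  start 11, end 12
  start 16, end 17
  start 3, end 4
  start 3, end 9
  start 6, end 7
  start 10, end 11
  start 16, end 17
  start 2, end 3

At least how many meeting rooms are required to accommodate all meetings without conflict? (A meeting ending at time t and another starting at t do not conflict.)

Count concurrent intervals with a sweep; the peak is the room count.
Events (time:±→running): 2:+→1 3:-→0 3:+→1 3:+→2 4:-→1 6:+→2 6:+→3 … peak 3.

3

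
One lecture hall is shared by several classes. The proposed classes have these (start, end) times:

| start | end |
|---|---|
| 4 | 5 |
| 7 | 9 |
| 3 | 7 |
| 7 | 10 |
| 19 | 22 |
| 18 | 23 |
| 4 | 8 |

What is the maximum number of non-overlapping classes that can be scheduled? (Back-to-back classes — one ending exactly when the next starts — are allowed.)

By end time: (4,5), (3,7), (4,8), (7,9), (7,10), (19,22), (18,23).
Pick (4,5); next start ≥ 5 → (7,9); next start ≥ 9 → (19,22).
Selected 3 classes.

3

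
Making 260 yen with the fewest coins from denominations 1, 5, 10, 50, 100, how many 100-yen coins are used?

260 = 2×100 + 1×50 + 1×10
Count of 100: 2

2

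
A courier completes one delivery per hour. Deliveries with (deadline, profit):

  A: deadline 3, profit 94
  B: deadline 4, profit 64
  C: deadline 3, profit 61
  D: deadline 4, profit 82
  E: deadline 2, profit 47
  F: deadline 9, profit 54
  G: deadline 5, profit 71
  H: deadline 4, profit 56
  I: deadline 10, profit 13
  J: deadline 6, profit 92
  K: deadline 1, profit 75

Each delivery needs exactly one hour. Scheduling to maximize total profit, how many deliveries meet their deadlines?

Take jobs in profit order; each goes to the latest open slot no later than its deadline.
Profit order: A=94 J=92 D=82 K=75 G=71 B=64 C=61 H=56 F=54 E=47 I=13
Assign: A→slot 3, J→slot 6, D→slot 4, K→slot 1, G→slot 5, B→slot 2, C skipped, H skipped, F→slot 9, E skipped, I→slot 10.
Slots: [1:K] [2:B] [3:A] [4:D] [5:G] [6:J] [9:F] [10:I]
8 of 11 scheduled.

8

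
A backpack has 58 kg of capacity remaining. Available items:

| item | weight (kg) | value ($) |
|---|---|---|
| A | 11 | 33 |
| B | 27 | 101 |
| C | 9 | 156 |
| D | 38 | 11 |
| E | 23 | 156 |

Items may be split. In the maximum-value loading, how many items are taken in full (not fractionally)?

Sort by value per unit weight and fill in that order.
Order: C (156/9=17.33) > E (156/23=6.78) > B (101/27=3.74) > A (33/11=3.00) > D (11/38=0.29)
Fill: take C (9 @ 156) → take E (23 @ 156) → take 26/27 of B → 97.26; 58/58 used.
2 item(s) taken whole; one partial (take 26/27 of B).

2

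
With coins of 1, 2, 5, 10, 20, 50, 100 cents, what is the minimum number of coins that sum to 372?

6

372 − 3×100→72 − 1×50→22 − 1×20→2 − 1×2→0
Total coins = 3 + 1 + 1 + 1 = 6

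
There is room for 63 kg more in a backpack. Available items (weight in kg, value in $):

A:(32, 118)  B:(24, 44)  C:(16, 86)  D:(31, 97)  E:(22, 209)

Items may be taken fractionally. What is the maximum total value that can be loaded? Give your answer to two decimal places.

Ratios (sorted): E 9.50, C 5.38, A 3.69, D 3.13, B 1.83
take E (22 @ 209); take C (16 @ 86); take 25/32 of A → 92.19. Capacity used 63/63.
Total value = 387.19

387.19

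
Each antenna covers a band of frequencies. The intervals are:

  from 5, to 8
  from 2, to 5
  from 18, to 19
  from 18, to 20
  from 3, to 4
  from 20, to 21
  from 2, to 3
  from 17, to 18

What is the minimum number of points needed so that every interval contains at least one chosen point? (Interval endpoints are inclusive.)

4

Sorted: [2,3] [3,4] [2,5] [5,8] [17,18] [18,19] [18,20] [20,21]
{[2,3],[3,4],[2,5]} hit by 3; {[5,8]} hit by 8; {[17,18],[18,19],[18,20]} hit by 18; {[20,21]} hit by 21.
Points: 3, 8, 18, 21 (4 total).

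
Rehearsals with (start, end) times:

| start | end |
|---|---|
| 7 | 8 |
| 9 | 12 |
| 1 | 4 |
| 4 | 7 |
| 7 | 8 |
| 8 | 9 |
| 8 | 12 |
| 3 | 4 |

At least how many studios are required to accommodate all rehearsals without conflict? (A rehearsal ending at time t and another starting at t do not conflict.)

Events (time:±→running): 1:+→1 3:+→2 … peak 2.

2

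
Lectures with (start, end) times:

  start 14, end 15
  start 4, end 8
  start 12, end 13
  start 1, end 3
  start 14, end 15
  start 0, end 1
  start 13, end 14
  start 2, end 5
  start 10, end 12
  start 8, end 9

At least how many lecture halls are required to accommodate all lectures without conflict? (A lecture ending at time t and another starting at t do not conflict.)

2

starts: [0, 1, 2, 4, 8, 10, 12, 13, 14, 14]
ends:   [1, 3, 5, 8, 9, 12, 13, 14, 15, 15]
s0→1 e1→0 s1→1 s2→2  — peak 2.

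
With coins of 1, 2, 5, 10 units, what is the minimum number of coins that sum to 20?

2

20 = 2×10
Total coins = 2 = 2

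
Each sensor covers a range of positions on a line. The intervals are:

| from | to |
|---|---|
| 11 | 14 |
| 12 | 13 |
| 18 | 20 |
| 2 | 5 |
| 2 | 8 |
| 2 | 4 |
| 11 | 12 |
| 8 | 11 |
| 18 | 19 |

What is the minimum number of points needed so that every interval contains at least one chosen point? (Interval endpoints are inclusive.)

4

Sorted: [2,4] [2,5] [2,8] [8,11] [11,12] [12,13] [11,14] [18,19] [18,20]
{[2,4],[2,5],[2,8]} hit by 4; {[8,11],[11,12]} hit by 11; {[12,13],[11,14]} hit by 13; {[18,19],[18,20]} hit by 19.
Points: 4, 11, 13, 19 (4 total).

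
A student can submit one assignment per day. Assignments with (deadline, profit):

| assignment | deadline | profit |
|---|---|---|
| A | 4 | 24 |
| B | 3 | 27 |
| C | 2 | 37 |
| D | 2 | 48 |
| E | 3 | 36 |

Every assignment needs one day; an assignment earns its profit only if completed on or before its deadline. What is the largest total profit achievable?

145

Take jobs in profit order; each goes to the latest open slot no later than its deadline.
Profit order: D=48 C=37 E=36 B=27 A=24
Assign: D→slot 2, C→slot 1, E→slot 3, B skipped, A→slot 4.
Slots: [1:C] [2:D] [3:E] [4:A]
Profit = 37 + 48 + 36 + 24 = 145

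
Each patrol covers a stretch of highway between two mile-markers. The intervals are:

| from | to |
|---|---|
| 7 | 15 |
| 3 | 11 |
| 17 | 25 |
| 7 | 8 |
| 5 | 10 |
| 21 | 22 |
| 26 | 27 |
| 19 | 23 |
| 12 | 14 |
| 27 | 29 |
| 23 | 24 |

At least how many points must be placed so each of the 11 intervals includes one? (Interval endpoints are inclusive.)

5

Process intervals by earliest right end; each time one isn't hit yet, stab at its right endpoint.
By right end: [7,8]  [5,10]  [3,11]  [12,14]  [7,15]  [21,22]  [19,23]  [23,24]  [17,25]  [26,27]  [27,29]
[7,8] uncovered → point at 8; [12,14] uncovered → point at 14; [21,22] uncovered → point at 22; [23,24] uncovered → point at 24; [26,27] uncovered → point at 27.
Points: 8, 14, 22, 24, 27 (5 total).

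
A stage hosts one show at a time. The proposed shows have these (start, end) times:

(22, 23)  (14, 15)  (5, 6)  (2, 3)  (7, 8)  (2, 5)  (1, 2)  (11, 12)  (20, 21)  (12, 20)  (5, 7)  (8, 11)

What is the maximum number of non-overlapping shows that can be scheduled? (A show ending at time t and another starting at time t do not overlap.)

By end time: (1,2), (2,3), (2,5), (5,6), (5,7), (7,8), (8,11), (11,12), (14,15), (12,20), (20,21), (22,23).
Pick (1,2); next start ≥ 2 → (2,3); next start ≥ 3 → (5,6); next start ≥ 6 → (7,8); next start ≥ 8 → (8,11); next start ≥ 11 → (11,12); next start ≥ 12 → (14,15); next start ≥ 15 → (20,21); next start ≥ 21 → (22,23).
Selected 9 shows.

9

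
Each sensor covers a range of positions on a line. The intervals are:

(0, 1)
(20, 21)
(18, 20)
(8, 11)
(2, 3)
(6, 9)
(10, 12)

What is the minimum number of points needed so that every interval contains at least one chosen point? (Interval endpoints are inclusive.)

5

Process intervals by earliest right end; each time one isn't hit yet, stab at its right endpoint.
Sorted: [0,1] [2,3] [6,9] [8,11] [10,12] [18,20] [20,21]
{[0,1]} hit by 1; {[2,3]} hit by 3; {[6,9],[8,11]} hit by 9; {[10,12]} hit by 12; {[18,20],[20,21]} hit by 20.
Points: 1, 3, 9, 12, 20 (5 total).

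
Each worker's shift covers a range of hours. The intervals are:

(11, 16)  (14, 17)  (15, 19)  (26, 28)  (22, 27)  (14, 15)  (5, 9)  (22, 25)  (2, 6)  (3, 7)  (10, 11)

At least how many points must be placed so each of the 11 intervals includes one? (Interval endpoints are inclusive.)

Process intervals by earliest right end; each time one isn't hit yet, stab at its right endpoint.
By right end: [2,6]  [3,7]  [5,9]  [10,11]  [14,15]  [11,16]  [14,17]  [15,19]  [22,25]  [22,27]  [26,28]
[2,6] uncovered → point at 6; [10,11] uncovered → point at 11; [14,15] uncovered → point at 15; [22,25] uncovered → point at 25; [26,28] uncovered → point at 28.
Points: 6, 11, 15, 25, 28 (5 total).

5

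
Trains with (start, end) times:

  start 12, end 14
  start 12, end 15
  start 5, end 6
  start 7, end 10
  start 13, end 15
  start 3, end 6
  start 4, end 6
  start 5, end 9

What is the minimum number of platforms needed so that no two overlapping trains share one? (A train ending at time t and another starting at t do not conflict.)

The answer is the maximum number of intervals overlapping at any instant.
Events (time:±→running): 3:+→1 4:+→2 5:+→3 5:+→4 … peak 4.

4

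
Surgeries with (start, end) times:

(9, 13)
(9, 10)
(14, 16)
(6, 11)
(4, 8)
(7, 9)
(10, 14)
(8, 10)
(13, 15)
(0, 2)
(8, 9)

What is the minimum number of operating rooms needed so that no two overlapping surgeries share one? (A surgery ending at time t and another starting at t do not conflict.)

Count concurrent intervals with a sweep; the peak is the room count.
starts: [0, 4, 6, 7, 8, 8, 9, 9, 10, 13, 14]
ends:   [2, 8, 9, 9, 10, 10, 11, 13, 14, 15, 16]
s0→1 e2→0 s4→1 s6→2 s7→3 e8→2 s8→3 s8→4  — peak 4.

4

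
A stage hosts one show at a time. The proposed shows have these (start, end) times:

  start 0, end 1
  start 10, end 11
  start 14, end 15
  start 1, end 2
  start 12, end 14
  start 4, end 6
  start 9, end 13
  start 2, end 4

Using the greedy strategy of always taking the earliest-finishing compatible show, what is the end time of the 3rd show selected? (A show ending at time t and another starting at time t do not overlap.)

4

By end time: (0,1), (1,2), (2,4), (4,6), (10,11), (9,13), (12,14), (14,15).
Pick (0,1); next start ≥ 1 → (1,2); next start ≥ 2 → (2,4); next start ≥ 4 → (4,6); next start ≥ 6 → (10,11); next start ≥ 11 → (12,14); next start ≥ 14 → (14,15).
Selected: (0,1) (1,2) (2,4) (4,6) (10,11) (12,14) (14,15)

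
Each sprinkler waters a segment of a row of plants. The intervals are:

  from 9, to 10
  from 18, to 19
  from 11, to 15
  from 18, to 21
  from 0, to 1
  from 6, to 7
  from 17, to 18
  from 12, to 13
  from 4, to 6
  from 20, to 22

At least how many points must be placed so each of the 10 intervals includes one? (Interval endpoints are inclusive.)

6

By right end: [0,1]  [4,6]  [6,7]  [9,10]  [12,13]  [11,15]  [17,18]  [18,19]  [18,21]  [20,22]
[0,1] uncovered → point at 1; [4,6] uncovered → point at 6; [9,10] uncovered → point at 10; [12,13] uncovered → point at 13; [17,18] uncovered → point at 18; [20,22] uncovered → point at 22.
Points: 1, 6, 10, 13, 18, 22 (6 total).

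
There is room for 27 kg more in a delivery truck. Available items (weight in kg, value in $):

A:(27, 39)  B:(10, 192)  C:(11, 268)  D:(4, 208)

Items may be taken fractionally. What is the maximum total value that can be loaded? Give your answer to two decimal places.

Ratios (sorted): D 52.00, C 24.36, B 19.20, A 1.44
take D (4 @ 208); take C (11 @ 268); take B (10 @ 192); take 2/27 of A → 2.89. Capacity used 27/27.
Total value = 670.89

670.89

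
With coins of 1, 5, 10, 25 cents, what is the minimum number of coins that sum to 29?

29 − 1×25→4 − 4×1→0
Total coins = 1 + 4 = 5

5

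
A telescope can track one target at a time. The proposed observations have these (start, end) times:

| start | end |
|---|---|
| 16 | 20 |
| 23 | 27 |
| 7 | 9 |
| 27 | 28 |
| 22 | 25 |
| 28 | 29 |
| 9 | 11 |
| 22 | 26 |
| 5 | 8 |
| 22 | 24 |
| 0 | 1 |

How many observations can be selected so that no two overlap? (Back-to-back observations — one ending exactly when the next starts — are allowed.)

By end time: (0,1), (5,8), (7,9), (9,11), (16,20), (22,24), (22,25), (22,26), (23,27), (27,28), (28,29).
Pick (0,1); next start ≥ 1 → (5,8); next start ≥ 8 → (9,11); next start ≥ 11 → (16,20); next start ≥ 20 → (22,24); next start ≥ 24 → (27,28); next start ≥ 28 → (28,29).
Selected 7 observations.

7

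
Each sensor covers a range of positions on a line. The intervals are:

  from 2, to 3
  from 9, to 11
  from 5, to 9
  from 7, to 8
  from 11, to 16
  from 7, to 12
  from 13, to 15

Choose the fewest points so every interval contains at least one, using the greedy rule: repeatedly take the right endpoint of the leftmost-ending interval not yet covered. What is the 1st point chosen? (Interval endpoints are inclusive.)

3

Sorted: [2,3] [7,8] [5,9] [9,11] [7,12] [13,15] [11,16]
{[2,3]} hit by 3; {[7,8],[5,9]} hit by 8; {[9,11],[7,12]} hit by 11; {[13,15],[11,16]} hit by 15.
Points: 3, 8, 11, 15 (4 total).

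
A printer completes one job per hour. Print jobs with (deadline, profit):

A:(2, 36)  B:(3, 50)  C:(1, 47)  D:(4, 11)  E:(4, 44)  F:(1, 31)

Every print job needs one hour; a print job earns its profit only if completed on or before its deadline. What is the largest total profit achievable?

By profit: B(d3,50), C(d1,47), E(d4,44), A(d2,36), F(d1,31), D(d4,11)
B→slot 3; C→slot 1; E→slot 4; A→slot 2; F skipped; D skipped.
Profit = 47 + 36 + 50 + 44 = 177

177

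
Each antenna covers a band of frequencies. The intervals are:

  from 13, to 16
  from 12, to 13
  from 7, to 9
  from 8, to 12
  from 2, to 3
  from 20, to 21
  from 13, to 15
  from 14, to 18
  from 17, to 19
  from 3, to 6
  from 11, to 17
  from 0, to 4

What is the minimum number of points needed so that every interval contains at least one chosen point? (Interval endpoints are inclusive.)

5

Sorted: [2,3] [0,4] [3,6] [7,9] [8,12] [12,13] [13,15] [13,16] [11,17] [14,18] [17,19] [20,21]
{[2,3],[0,4],[3,6]} hit by 3; {[7,9],[8,12]} hit by 9; {[12,13],[13,15],[13,16],[11,17]} hit by 13; {[14,18],[17,19]} hit by 18; {[20,21]} hit by 21.
Points: 3, 9, 13, 18, 21 (5 total).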